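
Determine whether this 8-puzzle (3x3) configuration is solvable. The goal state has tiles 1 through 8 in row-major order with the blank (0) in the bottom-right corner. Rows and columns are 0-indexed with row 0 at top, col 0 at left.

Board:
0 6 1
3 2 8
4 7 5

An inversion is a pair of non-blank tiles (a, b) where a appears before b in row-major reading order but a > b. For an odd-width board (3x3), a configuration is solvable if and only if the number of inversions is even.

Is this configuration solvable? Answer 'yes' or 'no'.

Answer: yes

Derivation:
Inversions (pairs i<j in row-major order where tile[i] > tile[j] > 0): 10
10 is even, so the puzzle is solvable.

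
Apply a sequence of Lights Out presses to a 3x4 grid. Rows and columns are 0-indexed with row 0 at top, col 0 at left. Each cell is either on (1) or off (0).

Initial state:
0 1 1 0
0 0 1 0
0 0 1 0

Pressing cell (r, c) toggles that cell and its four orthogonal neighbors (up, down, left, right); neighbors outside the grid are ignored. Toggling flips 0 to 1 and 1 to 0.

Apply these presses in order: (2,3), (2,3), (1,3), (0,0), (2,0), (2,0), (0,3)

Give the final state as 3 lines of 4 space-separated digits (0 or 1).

After press 1 at (2,3):
0 1 1 0
0 0 1 1
0 0 0 1

After press 2 at (2,3):
0 1 1 0
0 0 1 0
0 0 1 0

After press 3 at (1,3):
0 1 1 1
0 0 0 1
0 0 1 1

After press 4 at (0,0):
1 0 1 1
1 0 0 1
0 0 1 1

After press 5 at (2,0):
1 0 1 1
0 0 0 1
1 1 1 1

After press 6 at (2,0):
1 0 1 1
1 0 0 1
0 0 1 1

After press 7 at (0,3):
1 0 0 0
1 0 0 0
0 0 1 1

Answer: 1 0 0 0
1 0 0 0
0 0 1 1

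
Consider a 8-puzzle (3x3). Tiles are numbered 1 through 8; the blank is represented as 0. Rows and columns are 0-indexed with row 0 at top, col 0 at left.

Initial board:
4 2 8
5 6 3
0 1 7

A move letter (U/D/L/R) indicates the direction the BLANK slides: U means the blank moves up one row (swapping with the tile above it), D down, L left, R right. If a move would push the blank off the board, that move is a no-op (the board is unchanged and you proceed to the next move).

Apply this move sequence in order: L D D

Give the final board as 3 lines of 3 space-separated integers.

After move 1 (L):
4 2 8
5 6 3
0 1 7

After move 2 (D):
4 2 8
5 6 3
0 1 7

After move 3 (D):
4 2 8
5 6 3
0 1 7

Answer: 4 2 8
5 6 3
0 1 7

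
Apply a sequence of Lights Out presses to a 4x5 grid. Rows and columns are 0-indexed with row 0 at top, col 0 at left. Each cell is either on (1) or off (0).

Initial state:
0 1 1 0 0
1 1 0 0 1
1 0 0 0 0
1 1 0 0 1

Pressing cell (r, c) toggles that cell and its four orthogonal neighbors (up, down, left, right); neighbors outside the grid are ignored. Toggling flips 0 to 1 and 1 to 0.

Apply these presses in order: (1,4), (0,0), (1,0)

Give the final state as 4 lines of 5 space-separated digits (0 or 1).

After press 1 at (1,4):
0 1 1 0 1
1 1 0 1 0
1 0 0 0 1
1 1 0 0 1

After press 2 at (0,0):
1 0 1 0 1
0 1 0 1 0
1 0 0 0 1
1 1 0 0 1

After press 3 at (1,0):
0 0 1 0 1
1 0 0 1 0
0 0 0 0 1
1 1 0 0 1

Answer: 0 0 1 0 1
1 0 0 1 0
0 0 0 0 1
1 1 0 0 1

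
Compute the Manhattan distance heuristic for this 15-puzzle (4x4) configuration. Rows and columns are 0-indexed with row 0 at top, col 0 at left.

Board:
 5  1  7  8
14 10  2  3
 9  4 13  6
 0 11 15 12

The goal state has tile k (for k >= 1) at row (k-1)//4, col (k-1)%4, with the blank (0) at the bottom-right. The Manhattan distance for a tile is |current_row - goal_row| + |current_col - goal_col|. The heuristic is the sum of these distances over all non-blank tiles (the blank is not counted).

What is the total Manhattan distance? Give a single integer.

Tile 5: at (0,0), goal (1,0), distance |0-1|+|0-0| = 1
Tile 1: at (0,1), goal (0,0), distance |0-0|+|1-0| = 1
Tile 7: at (0,2), goal (1,2), distance |0-1|+|2-2| = 1
Tile 8: at (0,3), goal (1,3), distance |0-1|+|3-3| = 1
Tile 14: at (1,0), goal (3,1), distance |1-3|+|0-1| = 3
Tile 10: at (1,1), goal (2,1), distance |1-2|+|1-1| = 1
Tile 2: at (1,2), goal (0,1), distance |1-0|+|2-1| = 2
Tile 3: at (1,3), goal (0,2), distance |1-0|+|3-2| = 2
Tile 9: at (2,0), goal (2,0), distance |2-2|+|0-0| = 0
Tile 4: at (2,1), goal (0,3), distance |2-0|+|1-3| = 4
Tile 13: at (2,2), goal (3,0), distance |2-3|+|2-0| = 3
Tile 6: at (2,3), goal (1,1), distance |2-1|+|3-1| = 3
Tile 11: at (3,1), goal (2,2), distance |3-2|+|1-2| = 2
Tile 15: at (3,2), goal (3,2), distance |3-3|+|2-2| = 0
Tile 12: at (3,3), goal (2,3), distance |3-2|+|3-3| = 1
Sum: 1 + 1 + 1 + 1 + 3 + 1 + 2 + 2 + 0 + 4 + 3 + 3 + 2 + 0 + 1 = 25

Answer: 25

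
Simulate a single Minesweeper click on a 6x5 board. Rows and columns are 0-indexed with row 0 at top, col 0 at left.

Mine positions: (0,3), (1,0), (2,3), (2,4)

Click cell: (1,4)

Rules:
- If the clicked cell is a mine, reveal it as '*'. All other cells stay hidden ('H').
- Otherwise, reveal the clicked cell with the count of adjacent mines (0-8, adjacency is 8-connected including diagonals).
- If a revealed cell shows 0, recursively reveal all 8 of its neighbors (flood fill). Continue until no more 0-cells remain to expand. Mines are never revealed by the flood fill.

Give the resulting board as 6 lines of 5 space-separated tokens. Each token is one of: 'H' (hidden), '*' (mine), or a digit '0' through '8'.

H H H H H
H H H H 3
H H H H H
H H H H H
H H H H H
H H H H H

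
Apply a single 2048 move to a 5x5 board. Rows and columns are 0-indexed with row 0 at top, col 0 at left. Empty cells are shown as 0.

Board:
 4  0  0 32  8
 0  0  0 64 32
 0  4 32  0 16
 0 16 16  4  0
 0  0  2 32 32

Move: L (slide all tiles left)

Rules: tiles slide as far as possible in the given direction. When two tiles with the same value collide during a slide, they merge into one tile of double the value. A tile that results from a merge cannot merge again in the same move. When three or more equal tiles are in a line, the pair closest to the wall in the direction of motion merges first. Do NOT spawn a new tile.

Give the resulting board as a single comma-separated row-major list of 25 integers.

Slide left:
row 0: [4, 0, 0, 32, 8] -> [4, 32, 8, 0, 0]
row 1: [0, 0, 0, 64, 32] -> [64, 32, 0, 0, 0]
row 2: [0, 4, 32, 0, 16] -> [4, 32, 16, 0, 0]
row 3: [0, 16, 16, 4, 0] -> [32, 4, 0, 0, 0]
row 4: [0, 0, 2, 32, 32] -> [2, 64, 0, 0, 0]

Answer: 4, 32, 8, 0, 0, 64, 32, 0, 0, 0, 4, 32, 16, 0, 0, 32, 4, 0, 0, 0, 2, 64, 0, 0, 0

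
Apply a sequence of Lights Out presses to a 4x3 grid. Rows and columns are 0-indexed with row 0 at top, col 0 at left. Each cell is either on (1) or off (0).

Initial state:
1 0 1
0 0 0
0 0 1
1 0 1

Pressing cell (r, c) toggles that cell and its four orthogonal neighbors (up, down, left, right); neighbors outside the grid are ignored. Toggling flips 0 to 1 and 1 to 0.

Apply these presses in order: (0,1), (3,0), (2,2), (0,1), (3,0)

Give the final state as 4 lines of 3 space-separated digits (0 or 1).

After press 1 at (0,1):
0 1 0
0 1 0
0 0 1
1 0 1

After press 2 at (3,0):
0 1 0
0 1 0
1 0 1
0 1 1

After press 3 at (2,2):
0 1 0
0 1 1
1 1 0
0 1 0

After press 4 at (0,1):
1 0 1
0 0 1
1 1 0
0 1 0

After press 5 at (3,0):
1 0 1
0 0 1
0 1 0
1 0 0

Answer: 1 0 1
0 0 1
0 1 0
1 0 0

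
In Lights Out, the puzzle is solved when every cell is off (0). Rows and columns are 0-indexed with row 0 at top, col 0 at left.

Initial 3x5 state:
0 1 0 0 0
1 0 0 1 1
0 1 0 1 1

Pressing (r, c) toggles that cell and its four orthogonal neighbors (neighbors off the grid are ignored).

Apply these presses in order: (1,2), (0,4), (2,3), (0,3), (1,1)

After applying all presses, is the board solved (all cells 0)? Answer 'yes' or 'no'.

Answer: yes

Derivation:
After press 1 at (1,2):
0 1 1 0 0
1 1 1 0 1
0 1 1 1 1

After press 2 at (0,4):
0 1 1 1 1
1 1 1 0 0
0 1 1 1 1

After press 3 at (2,3):
0 1 1 1 1
1 1 1 1 0
0 1 0 0 0

After press 4 at (0,3):
0 1 0 0 0
1 1 1 0 0
0 1 0 0 0

After press 5 at (1,1):
0 0 0 0 0
0 0 0 0 0
0 0 0 0 0

Lights still on: 0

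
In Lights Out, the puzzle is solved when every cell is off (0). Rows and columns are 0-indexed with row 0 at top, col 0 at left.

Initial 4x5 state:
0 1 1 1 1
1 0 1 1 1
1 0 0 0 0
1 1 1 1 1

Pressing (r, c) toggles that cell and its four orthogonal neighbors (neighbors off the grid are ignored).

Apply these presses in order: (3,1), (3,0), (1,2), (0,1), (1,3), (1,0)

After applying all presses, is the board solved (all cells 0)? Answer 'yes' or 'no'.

After press 1 at (3,1):
0 1 1 1 1
1 0 1 1 1
1 1 0 0 0
0 0 0 1 1

After press 2 at (3,0):
0 1 1 1 1
1 0 1 1 1
0 1 0 0 0
1 1 0 1 1

After press 3 at (1,2):
0 1 0 1 1
1 1 0 0 1
0 1 1 0 0
1 1 0 1 1

After press 4 at (0,1):
1 0 1 1 1
1 0 0 0 1
0 1 1 0 0
1 1 0 1 1

After press 5 at (1,3):
1 0 1 0 1
1 0 1 1 0
0 1 1 1 0
1 1 0 1 1

After press 6 at (1,0):
0 0 1 0 1
0 1 1 1 0
1 1 1 1 0
1 1 0 1 1

Lights still on: 13

Answer: no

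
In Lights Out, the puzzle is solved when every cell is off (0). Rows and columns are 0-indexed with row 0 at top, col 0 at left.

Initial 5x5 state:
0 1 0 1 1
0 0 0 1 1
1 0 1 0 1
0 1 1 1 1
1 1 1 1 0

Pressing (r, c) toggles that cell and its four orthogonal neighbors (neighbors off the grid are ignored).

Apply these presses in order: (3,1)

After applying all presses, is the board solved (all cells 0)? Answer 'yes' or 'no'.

After press 1 at (3,1):
0 1 0 1 1
0 0 0 1 1
1 1 1 0 1
1 0 0 1 1
1 0 1 1 0

Lights still on: 15

Answer: no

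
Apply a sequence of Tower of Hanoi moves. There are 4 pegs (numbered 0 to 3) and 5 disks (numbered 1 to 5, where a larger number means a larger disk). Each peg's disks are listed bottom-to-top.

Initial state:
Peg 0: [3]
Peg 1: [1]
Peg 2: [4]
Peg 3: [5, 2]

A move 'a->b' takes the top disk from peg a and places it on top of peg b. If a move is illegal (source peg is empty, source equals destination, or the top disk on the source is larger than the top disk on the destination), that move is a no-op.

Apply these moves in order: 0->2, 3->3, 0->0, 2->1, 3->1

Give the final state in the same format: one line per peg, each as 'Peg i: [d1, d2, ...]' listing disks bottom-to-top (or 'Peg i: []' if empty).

After move 1 (0->2):
Peg 0: []
Peg 1: [1]
Peg 2: [4, 3]
Peg 3: [5, 2]

After move 2 (3->3):
Peg 0: []
Peg 1: [1]
Peg 2: [4, 3]
Peg 3: [5, 2]

After move 3 (0->0):
Peg 0: []
Peg 1: [1]
Peg 2: [4, 3]
Peg 3: [5, 2]

After move 4 (2->1):
Peg 0: []
Peg 1: [1]
Peg 2: [4, 3]
Peg 3: [5, 2]

After move 5 (3->1):
Peg 0: []
Peg 1: [1]
Peg 2: [4, 3]
Peg 3: [5, 2]

Answer: Peg 0: []
Peg 1: [1]
Peg 2: [4, 3]
Peg 3: [5, 2]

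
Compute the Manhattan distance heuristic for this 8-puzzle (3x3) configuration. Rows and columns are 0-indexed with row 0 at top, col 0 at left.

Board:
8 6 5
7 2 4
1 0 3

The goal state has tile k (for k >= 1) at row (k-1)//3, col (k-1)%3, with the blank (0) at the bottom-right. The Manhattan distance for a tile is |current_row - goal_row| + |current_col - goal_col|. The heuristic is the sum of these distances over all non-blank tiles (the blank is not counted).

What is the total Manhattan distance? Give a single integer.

Answer: 15

Derivation:
Tile 8: (0,0)->(2,1) = 3
Tile 6: (0,1)->(1,2) = 2
Tile 5: (0,2)->(1,1) = 2
Tile 7: (1,0)->(2,0) = 1
Tile 2: (1,1)->(0,1) = 1
Tile 4: (1,2)->(1,0) = 2
Tile 1: (2,0)->(0,0) = 2
Tile 3: (2,2)->(0,2) = 2
Sum: 3 + 2 + 2 + 1 + 1 + 2 + 2 + 2 = 15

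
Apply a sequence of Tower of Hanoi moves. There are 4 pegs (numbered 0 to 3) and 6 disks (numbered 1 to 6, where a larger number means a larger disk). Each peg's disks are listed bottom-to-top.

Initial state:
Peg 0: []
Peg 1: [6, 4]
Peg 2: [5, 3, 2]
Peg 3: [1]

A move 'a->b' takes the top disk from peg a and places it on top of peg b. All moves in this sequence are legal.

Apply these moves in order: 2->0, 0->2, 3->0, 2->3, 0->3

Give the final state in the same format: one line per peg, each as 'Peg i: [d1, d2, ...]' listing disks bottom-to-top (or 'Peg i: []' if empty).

Answer: Peg 0: []
Peg 1: [6, 4]
Peg 2: [5, 3]
Peg 3: [2, 1]

Derivation:
After move 1 (2->0):
Peg 0: [2]
Peg 1: [6, 4]
Peg 2: [5, 3]
Peg 3: [1]

After move 2 (0->2):
Peg 0: []
Peg 1: [6, 4]
Peg 2: [5, 3, 2]
Peg 3: [1]

After move 3 (3->0):
Peg 0: [1]
Peg 1: [6, 4]
Peg 2: [5, 3, 2]
Peg 3: []

After move 4 (2->3):
Peg 0: [1]
Peg 1: [6, 4]
Peg 2: [5, 3]
Peg 3: [2]

After move 5 (0->3):
Peg 0: []
Peg 1: [6, 4]
Peg 2: [5, 3]
Peg 3: [2, 1]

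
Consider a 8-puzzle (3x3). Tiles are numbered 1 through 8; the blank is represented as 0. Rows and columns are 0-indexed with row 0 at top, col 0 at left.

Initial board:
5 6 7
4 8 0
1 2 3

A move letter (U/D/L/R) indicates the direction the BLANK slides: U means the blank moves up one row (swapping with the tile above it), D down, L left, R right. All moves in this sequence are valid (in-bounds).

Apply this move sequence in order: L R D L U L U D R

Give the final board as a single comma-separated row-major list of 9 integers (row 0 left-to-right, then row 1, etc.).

After move 1 (L):
5 6 7
4 0 8
1 2 3

After move 2 (R):
5 6 7
4 8 0
1 2 3

After move 3 (D):
5 6 7
4 8 3
1 2 0

After move 4 (L):
5 6 7
4 8 3
1 0 2

After move 5 (U):
5 6 7
4 0 3
1 8 2

After move 6 (L):
5 6 7
0 4 3
1 8 2

After move 7 (U):
0 6 7
5 4 3
1 8 2

After move 8 (D):
5 6 7
0 4 3
1 8 2

After move 9 (R):
5 6 7
4 0 3
1 8 2

Answer: 5, 6, 7, 4, 0, 3, 1, 8, 2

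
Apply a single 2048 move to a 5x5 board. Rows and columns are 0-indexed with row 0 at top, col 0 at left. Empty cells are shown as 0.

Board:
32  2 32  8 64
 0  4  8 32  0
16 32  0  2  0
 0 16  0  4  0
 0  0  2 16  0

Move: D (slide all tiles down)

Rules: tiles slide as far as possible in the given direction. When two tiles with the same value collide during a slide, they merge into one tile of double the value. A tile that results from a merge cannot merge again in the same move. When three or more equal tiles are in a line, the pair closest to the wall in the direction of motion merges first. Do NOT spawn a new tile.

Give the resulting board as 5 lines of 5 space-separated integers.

Answer:  0  0  0  8  0
 0  2  0 32  0
 0  4 32  2  0
32 32  8  4  0
16 16  2 16 64

Derivation:
Slide down:
col 0: [32, 0, 16, 0, 0] -> [0, 0, 0, 32, 16]
col 1: [2, 4, 32, 16, 0] -> [0, 2, 4, 32, 16]
col 2: [32, 8, 0, 0, 2] -> [0, 0, 32, 8, 2]
col 3: [8, 32, 2, 4, 16] -> [8, 32, 2, 4, 16]
col 4: [64, 0, 0, 0, 0] -> [0, 0, 0, 0, 64]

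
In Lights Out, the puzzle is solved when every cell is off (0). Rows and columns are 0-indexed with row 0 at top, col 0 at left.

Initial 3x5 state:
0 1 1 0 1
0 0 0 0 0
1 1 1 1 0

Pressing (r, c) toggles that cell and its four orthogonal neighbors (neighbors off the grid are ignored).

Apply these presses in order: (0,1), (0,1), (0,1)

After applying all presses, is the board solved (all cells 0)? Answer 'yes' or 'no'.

Answer: no

Derivation:
After press 1 at (0,1):
1 0 0 0 1
0 1 0 0 0
1 1 1 1 0

After press 2 at (0,1):
0 1 1 0 1
0 0 0 0 0
1 1 1 1 0

After press 3 at (0,1):
1 0 0 0 1
0 1 0 0 0
1 1 1 1 0

Lights still on: 7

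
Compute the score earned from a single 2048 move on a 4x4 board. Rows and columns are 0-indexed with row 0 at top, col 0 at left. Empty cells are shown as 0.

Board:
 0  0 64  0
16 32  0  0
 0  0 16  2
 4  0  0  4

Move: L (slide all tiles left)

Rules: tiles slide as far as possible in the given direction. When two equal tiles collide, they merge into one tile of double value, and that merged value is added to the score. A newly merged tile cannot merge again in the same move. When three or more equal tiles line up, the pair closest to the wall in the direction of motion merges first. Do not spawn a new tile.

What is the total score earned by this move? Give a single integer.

Answer: 8

Derivation:
Slide left:
row 0: [0, 0, 64, 0] -> [64, 0, 0, 0]  score +0 (running 0)
row 1: [16, 32, 0, 0] -> [16, 32, 0, 0]  score +0 (running 0)
row 2: [0, 0, 16, 2] -> [16, 2, 0, 0]  score +0 (running 0)
row 3: [4, 0, 0, 4] -> [8, 0, 0, 0]  score +8 (running 8)
Board after move:
64  0  0  0
16 32  0  0
16  2  0  0
 8  0  0  0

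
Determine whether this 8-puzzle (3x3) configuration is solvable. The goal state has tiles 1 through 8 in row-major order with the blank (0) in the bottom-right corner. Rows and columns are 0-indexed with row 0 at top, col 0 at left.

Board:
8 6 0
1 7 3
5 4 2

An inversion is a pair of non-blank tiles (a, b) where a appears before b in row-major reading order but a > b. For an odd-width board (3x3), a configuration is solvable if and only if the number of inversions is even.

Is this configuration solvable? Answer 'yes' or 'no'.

Answer: yes

Derivation:
Inversions (pairs i<j in row-major order where tile[i] > tile[j] > 0): 20
20 is even, so the puzzle is solvable.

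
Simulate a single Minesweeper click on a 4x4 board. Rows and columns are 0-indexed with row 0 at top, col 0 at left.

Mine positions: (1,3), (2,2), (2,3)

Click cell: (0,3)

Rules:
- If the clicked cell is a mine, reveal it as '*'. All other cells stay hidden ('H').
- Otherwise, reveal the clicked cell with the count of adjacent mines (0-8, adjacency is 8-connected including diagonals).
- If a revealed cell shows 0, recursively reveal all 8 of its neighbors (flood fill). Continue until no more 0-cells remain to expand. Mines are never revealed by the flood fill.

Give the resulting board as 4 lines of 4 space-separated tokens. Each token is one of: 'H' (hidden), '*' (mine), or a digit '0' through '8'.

H H H 1
H H H H
H H H H
H H H H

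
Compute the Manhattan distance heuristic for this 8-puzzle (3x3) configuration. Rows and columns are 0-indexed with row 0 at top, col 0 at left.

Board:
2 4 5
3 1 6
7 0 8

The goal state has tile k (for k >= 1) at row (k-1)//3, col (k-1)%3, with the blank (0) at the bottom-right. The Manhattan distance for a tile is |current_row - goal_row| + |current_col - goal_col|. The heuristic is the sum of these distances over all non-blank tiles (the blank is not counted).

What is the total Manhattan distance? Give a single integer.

Answer: 11

Derivation:
Tile 2: at (0,0), goal (0,1), distance |0-0|+|0-1| = 1
Tile 4: at (0,1), goal (1,0), distance |0-1|+|1-0| = 2
Tile 5: at (0,2), goal (1,1), distance |0-1|+|2-1| = 2
Tile 3: at (1,0), goal (0,2), distance |1-0|+|0-2| = 3
Tile 1: at (1,1), goal (0,0), distance |1-0|+|1-0| = 2
Tile 6: at (1,2), goal (1,2), distance |1-1|+|2-2| = 0
Tile 7: at (2,0), goal (2,0), distance |2-2|+|0-0| = 0
Tile 8: at (2,2), goal (2,1), distance |2-2|+|2-1| = 1
Sum: 1 + 2 + 2 + 3 + 2 + 0 + 0 + 1 = 11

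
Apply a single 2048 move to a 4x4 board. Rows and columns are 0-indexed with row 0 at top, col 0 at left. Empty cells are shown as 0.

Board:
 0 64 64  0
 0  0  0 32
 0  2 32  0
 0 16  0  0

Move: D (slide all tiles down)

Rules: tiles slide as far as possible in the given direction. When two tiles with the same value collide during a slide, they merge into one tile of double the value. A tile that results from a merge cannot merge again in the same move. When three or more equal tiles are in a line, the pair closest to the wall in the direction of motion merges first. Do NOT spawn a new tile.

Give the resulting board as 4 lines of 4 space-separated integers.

Answer:  0  0  0  0
 0 64  0  0
 0  2 64  0
 0 16 32 32

Derivation:
Slide down:
col 0: [0, 0, 0, 0] -> [0, 0, 0, 0]
col 1: [64, 0, 2, 16] -> [0, 64, 2, 16]
col 2: [64, 0, 32, 0] -> [0, 0, 64, 32]
col 3: [0, 32, 0, 0] -> [0, 0, 0, 32]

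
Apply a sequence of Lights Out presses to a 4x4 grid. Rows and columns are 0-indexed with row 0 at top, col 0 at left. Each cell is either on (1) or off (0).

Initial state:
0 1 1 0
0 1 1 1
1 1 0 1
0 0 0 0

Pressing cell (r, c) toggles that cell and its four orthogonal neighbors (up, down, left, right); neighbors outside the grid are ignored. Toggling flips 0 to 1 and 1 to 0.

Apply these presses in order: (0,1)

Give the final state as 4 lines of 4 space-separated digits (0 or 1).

After press 1 at (0,1):
1 0 0 0
0 0 1 1
1 1 0 1
0 0 0 0

Answer: 1 0 0 0
0 0 1 1
1 1 0 1
0 0 0 0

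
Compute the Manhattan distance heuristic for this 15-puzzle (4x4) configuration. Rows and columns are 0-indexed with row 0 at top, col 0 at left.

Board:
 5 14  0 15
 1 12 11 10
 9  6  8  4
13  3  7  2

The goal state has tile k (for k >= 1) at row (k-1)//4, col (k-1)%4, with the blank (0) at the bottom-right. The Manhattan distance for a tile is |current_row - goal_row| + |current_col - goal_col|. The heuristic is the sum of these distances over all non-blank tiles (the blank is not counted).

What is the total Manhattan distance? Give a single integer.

Answer: 32

Derivation:
Tile 5: at (0,0), goal (1,0), distance |0-1|+|0-0| = 1
Tile 14: at (0,1), goal (3,1), distance |0-3|+|1-1| = 3
Tile 15: at (0,3), goal (3,2), distance |0-3|+|3-2| = 4
Tile 1: at (1,0), goal (0,0), distance |1-0|+|0-0| = 1
Tile 12: at (1,1), goal (2,3), distance |1-2|+|1-3| = 3
Tile 11: at (1,2), goal (2,2), distance |1-2|+|2-2| = 1
Tile 10: at (1,3), goal (2,1), distance |1-2|+|3-1| = 3
Tile 9: at (2,0), goal (2,0), distance |2-2|+|0-0| = 0
Tile 6: at (2,1), goal (1,1), distance |2-1|+|1-1| = 1
Tile 8: at (2,2), goal (1,3), distance |2-1|+|2-3| = 2
Tile 4: at (2,3), goal (0,3), distance |2-0|+|3-3| = 2
Tile 13: at (3,0), goal (3,0), distance |3-3|+|0-0| = 0
Tile 3: at (3,1), goal (0,2), distance |3-0|+|1-2| = 4
Tile 7: at (3,2), goal (1,2), distance |3-1|+|2-2| = 2
Tile 2: at (3,3), goal (0,1), distance |3-0|+|3-1| = 5
Sum: 1 + 3 + 4 + 1 + 3 + 1 + 3 + 0 + 1 + 2 + 2 + 0 + 4 + 2 + 5 = 32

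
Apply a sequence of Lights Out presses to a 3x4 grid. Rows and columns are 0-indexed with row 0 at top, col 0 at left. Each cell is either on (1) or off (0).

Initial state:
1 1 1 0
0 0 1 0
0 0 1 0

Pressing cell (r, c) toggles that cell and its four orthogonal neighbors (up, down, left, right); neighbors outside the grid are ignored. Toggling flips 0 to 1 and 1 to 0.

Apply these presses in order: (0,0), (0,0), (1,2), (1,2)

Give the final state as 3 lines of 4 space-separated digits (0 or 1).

After press 1 at (0,0):
0 0 1 0
1 0 1 0
0 0 1 0

After press 2 at (0,0):
1 1 1 0
0 0 1 0
0 0 1 0

After press 3 at (1,2):
1 1 0 0
0 1 0 1
0 0 0 0

After press 4 at (1,2):
1 1 1 0
0 0 1 0
0 0 1 0

Answer: 1 1 1 0
0 0 1 0
0 0 1 0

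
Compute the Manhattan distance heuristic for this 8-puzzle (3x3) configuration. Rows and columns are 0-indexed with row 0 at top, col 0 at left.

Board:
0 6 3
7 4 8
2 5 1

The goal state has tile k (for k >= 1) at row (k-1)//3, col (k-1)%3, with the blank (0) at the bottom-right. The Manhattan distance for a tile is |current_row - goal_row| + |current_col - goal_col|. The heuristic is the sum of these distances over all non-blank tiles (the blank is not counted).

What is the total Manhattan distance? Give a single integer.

Answer: 14

Derivation:
Tile 6: at (0,1), goal (1,2), distance |0-1|+|1-2| = 2
Tile 3: at (0,2), goal (0,2), distance |0-0|+|2-2| = 0
Tile 7: at (1,0), goal (2,0), distance |1-2|+|0-0| = 1
Tile 4: at (1,1), goal (1,0), distance |1-1|+|1-0| = 1
Tile 8: at (1,2), goal (2,1), distance |1-2|+|2-1| = 2
Tile 2: at (2,0), goal (0,1), distance |2-0|+|0-1| = 3
Tile 5: at (2,1), goal (1,1), distance |2-1|+|1-1| = 1
Tile 1: at (2,2), goal (0,0), distance |2-0|+|2-0| = 4
Sum: 2 + 0 + 1 + 1 + 2 + 3 + 1 + 4 = 14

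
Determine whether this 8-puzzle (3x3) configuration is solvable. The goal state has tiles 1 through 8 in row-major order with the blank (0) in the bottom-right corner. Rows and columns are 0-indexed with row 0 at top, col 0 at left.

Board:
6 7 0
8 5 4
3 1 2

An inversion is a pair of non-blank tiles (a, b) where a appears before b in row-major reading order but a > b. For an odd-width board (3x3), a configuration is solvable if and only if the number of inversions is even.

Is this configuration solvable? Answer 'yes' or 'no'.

Inversions (pairs i<j in row-major order where tile[i] > tile[j] > 0): 24
24 is even, so the puzzle is solvable.

Answer: yes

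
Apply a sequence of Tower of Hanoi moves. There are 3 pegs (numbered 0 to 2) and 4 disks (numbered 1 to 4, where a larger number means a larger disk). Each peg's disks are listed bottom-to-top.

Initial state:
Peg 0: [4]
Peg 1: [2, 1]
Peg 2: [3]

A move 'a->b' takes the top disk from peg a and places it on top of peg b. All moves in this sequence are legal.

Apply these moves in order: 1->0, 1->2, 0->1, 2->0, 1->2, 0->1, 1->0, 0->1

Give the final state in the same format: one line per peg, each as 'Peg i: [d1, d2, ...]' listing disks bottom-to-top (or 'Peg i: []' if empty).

Answer: Peg 0: [4]
Peg 1: [2]
Peg 2: [3, 1]

Derivation:
After move 1 (1->0):
Peg 0: [4, 1]
Peg 1: [2]
Peg 2: [3]

After move 2 (1->2):
Peg 0: [4, 1]
Peg 1: []
Peg 2: [3, 2]

After move 3 (0->1):
Peg 0: [4]
Peg 1: [1]
Peg 2: [3, 2]

After move 4 (2->0):
Peg 0: [4, 2]
Peg 1: [1]
Peg 2: [3]

After move 5 (1->2):
Peg 0: [4, 2]
Peg 1: []
Peg 2: [3, 1]

After move 6 (0->1):
Peg 0: [4]
Peg 1: [2]
Peg 2: [3, 1]

After move 7 (1->0):
Peg 0: [4, 2]
Peg 1: []
Peg 2: [3, 1]

After move 8 (0->1):
Peg 0: [4]
Peg 1: [2]
Peg 2: [3, 1]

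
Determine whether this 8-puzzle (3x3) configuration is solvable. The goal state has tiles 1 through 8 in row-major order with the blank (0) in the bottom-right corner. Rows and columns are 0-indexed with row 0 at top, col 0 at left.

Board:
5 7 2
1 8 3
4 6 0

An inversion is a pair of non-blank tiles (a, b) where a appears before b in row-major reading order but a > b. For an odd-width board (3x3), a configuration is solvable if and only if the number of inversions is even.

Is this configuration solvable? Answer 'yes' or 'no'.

Inversions (pairs i<j in row-major order where tile[i] > tile[j] > 0): 13
13 is odd, so the puzzle is not solvable.

Answer: no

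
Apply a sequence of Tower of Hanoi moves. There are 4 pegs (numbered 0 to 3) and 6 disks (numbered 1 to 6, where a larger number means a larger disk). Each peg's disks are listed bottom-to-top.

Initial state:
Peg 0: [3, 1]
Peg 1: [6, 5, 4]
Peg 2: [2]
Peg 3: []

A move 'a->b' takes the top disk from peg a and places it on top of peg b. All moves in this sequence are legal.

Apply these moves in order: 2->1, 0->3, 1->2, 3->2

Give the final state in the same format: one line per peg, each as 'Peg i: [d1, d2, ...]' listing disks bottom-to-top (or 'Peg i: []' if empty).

After move 1 (2->1):
Peg 0: [3, 1]
Peg 1: [6, 5, 4, 2]
Peg 2: []
Peg 3: []

After move 2 (0->3):
Peg 0: [3]
Peg 1: [6, 5, 4, 2]
Peg 2: []
Peg 3: [1]

After move 3 (1->2):
Peg 0: [3]
Peg 1: [6, 5, 4]
Peg 2: [2]
Peg 3: [1]

After move 4 (3->2):
Peg 0: [3]
Peg 1: [6, 5, 4]
Peg 2: [2, 1]
Peg 3: []

Answer: Peg 0: [3]
Peg 1: [6, 5, 4]
Peg 2: [2, 1]
Peg 3: []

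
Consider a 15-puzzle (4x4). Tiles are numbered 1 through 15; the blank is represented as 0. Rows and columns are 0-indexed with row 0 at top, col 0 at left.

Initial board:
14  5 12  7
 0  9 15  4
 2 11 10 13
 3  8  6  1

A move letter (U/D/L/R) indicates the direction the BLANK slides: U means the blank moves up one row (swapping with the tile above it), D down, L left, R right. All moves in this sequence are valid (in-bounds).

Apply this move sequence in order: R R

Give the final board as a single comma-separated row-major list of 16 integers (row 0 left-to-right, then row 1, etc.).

After move 1 (R):
14  5 12  7
 9  0 15  4
 2 11 10 13
 3  8  6  1

After move 2 (R):
14  5 12  7
 9 15  0  4
 2 11 10 13
 3  8  6  1

Answer: 14, 5, 12, 7, 9, 15, 0, 4, 2, 11, 10, 13, 3, 8, 6, 1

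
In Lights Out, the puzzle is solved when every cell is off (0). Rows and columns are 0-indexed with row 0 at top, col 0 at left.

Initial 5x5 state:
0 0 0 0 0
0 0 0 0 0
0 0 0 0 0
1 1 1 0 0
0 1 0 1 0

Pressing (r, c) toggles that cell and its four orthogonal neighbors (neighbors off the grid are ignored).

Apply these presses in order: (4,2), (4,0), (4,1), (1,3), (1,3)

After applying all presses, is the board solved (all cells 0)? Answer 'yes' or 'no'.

After press 1 at (4,2):
0 0 0 0 0
0 0 0 0 0
0 0 0 0 0
1 1 0 0 0
0 0 1 0 0

After press 2 at (4,0):
0 0 0 0 0
0 0 0 0 0
0 0 0 0 0
0 1 0 0 0
1 1 1 0 0

After press 3 at (4,1):
0 0 0 0 0
0 0 0 0 0
0 0 0 0 0
0 0 0 0 0
0 0 0 0 0

After press 4 at (1,3):
0 0 0 1 0
0 0 1 1 1
0 0 0 1 0
0 0 0 0 0
0 0 0 0 0

After press 5 at (1,3):
0 0 0 0 0
0 0 0 0 0
0 0 0 0 0
0 0 0 0 0
0 0 0 0 0

Lights still on: 0

Answer: yes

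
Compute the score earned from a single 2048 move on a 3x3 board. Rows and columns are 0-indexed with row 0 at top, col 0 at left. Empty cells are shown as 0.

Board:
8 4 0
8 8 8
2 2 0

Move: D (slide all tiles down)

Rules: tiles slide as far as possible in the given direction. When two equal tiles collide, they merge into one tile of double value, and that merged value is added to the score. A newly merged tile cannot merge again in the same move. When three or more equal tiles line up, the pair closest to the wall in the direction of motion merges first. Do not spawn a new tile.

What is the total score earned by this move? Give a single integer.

Slide down:
col 0: [8, 8, 2] -> [0, 16, 2]  score +16 (running 16)
col 1: [4, 8, 2] -> [4, 8, 2]  score +0 (running 16)
col 2: [0, 8, 0] -> [0, 0, 8]  score +0 (running 16)
Board after move:
 0  4  0
16  8  0
 2  2  8

Answer: 16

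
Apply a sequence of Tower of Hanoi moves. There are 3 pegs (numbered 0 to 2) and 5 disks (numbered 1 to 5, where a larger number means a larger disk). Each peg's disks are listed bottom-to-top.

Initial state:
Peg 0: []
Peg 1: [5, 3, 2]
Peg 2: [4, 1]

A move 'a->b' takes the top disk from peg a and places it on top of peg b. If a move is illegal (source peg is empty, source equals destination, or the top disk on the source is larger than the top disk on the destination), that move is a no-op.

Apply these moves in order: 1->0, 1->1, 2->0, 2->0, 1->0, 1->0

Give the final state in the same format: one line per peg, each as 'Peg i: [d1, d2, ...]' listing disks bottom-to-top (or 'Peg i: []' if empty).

After move 1 (1->0):
Peg 0: [2]
Peg 1: [5, 3]
Peg 2: [4, 1]

After move 2 (1->1):
Peg 0: [2]
Peg 1: [5, 3]
Peg 2: [4, 1]

After move 3 (2->0):
Peg 0: [2, 1]
Peg 1: [5, 3]
Peg 2: [4]

After move 4 (2->0):
Peg 0: [2, 1]
Peg 1: [5, 3]
Peg 2: [4]

After move 5 (1->0):
Peg 0: [2, 1]
Peg 1: [5, 3]
Peg 2: [4]

After move 6 (1->0):
Peg 0: [2, 1]
Peg 1: [5, 3]
Peg 2: [4]

Answer: Peg 0: [2, 1]
Peg 1: [5, 3]
Peg 2: [4]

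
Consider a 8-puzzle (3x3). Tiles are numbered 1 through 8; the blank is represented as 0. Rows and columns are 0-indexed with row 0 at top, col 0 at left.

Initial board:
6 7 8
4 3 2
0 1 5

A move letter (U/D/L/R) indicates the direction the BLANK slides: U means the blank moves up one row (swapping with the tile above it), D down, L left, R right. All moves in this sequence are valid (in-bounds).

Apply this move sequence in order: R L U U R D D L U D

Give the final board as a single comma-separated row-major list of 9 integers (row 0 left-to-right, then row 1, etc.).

After move 1 (R):
6 7 8
4 3 2
1 0 5

After move 2 (L):
6 7 8
4 3 2
0 1 5

After move 3 (U):
6 7 8
0 3 2
4 1 5

After move 4 (U):
0 7 8
6 3 2
4 1 5

After move 5 (R):
7 0 8
6 3 2
4 1 5

After move 6 (D):
7 3 8
6 0 2
4 1 5

After move 7 (D):
7 3 8
6 1 2
4 0 5

After move 8 (L):
7 3 8
6 1 2
0 4 5

After move 9 (U):
7 3 8
0 1 2
6 4 5

After move 10 (D):
7 3 8
6 1 2
0 4 5

Answer: 7, 3, 8, 6, 1, 2, 0, 4, 5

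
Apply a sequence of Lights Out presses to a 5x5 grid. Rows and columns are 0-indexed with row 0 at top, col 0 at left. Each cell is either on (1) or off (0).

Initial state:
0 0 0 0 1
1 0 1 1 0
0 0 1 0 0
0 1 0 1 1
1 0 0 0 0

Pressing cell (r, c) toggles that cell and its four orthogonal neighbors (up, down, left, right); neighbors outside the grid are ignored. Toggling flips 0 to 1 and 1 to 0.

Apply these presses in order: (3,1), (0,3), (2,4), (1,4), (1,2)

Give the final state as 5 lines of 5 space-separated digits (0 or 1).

After press 1 at (3,1):
0 0 0 0 1
1 0 1 1 0
0 1 1 0 0
1 0 1 1 1
1 1 0 0 0

After press 2 at (0,3):
0 0 1 1 0
1 0 1 0 0
0 1 1 0 0
1 0 1 1 1
1 1 0 0 0

After press 3 at (2,4):
0 0 1 1 0
1 0 1 0 1
0 1 1 1 1
1 0 1 1 0
1 1 0 0 0

After press 4 at (1,4):
0 0 1 1 1
1 0 1 1 0
0 1 1 1 0
1 0 1 1 0
1 1 0 0 0

After press 5 at (1,2):
0 0 0 1 1
1 1 0 0 0
0 1 0 1 0
1 0 1 1 0
1 1 0 0 0

Answer: 0 0 0 1 1
1 1 0 0 0
0 1 0 1 0
1 0 1 1 0
1 1 0 0 0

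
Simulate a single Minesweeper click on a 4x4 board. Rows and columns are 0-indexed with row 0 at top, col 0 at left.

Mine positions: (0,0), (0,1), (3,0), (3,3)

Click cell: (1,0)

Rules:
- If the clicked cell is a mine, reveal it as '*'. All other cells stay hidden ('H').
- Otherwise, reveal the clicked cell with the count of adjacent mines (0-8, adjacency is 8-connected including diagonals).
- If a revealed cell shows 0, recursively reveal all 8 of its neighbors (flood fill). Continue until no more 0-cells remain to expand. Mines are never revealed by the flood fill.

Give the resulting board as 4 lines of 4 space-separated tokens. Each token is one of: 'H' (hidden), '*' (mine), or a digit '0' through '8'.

H H H H
2 H H H
H H H H
H H H H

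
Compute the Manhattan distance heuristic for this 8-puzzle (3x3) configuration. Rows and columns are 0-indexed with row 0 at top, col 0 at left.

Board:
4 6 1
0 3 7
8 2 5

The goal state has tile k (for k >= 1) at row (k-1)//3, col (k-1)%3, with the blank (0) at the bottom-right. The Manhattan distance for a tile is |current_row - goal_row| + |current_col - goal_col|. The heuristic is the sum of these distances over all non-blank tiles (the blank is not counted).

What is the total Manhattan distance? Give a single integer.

Tile 4: at (0,0), goal (1,0), distance |0-1|+|0-0| = 1
Tile 6: at (0,1), goal (1,2), distance |0-1|+|1-2| = 2
Tile 1: at (0,2), goal (0,0), distance |0-0|+|2-0| = 2
Tile 3: at (1,1), goal (0,2), distance |1-0|+|1-2| = 2
Tile 7: at (1,2), goal (2,0), distance |1-2|+|2-0| = 3
Tile 8: at (2,0), goal (2,1), distance |2-2|+|0-1| = 1
Tile 2: at (2,1), goal (0,1), distance |2-0|+|1-1| = 2
Tile 5: at (2,2), goal (1,1), distance |2-1|+|2-1| = 2
Sum: 1 + 2 + 2 + 2 + 3 + 1 + 2 + 2 = 15

Answer: 15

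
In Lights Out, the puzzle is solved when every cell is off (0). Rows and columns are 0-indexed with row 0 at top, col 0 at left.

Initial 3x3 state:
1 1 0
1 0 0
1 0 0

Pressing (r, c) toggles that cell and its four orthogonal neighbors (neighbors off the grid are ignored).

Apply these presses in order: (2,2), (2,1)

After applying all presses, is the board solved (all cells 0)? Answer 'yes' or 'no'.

Answer: no

Derivation:
After press 1 at (2,2):
1 1 0
1 0 1
1 1 1

After press 2 at (2,1):
1 1 0
1 1 1
0 0 0

Lights still on: 5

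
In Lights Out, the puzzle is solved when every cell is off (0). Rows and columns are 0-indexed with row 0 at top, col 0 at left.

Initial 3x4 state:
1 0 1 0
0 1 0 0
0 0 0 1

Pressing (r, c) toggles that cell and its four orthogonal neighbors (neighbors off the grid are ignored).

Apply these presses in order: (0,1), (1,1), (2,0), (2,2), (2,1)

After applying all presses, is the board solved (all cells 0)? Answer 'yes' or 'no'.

Answer: yes

Derivation:
After press 1 at (0,1):
0 1 0 0
0 0 0 0
0 0 0 1

After press 2 at (1,1):
0 0 0 0
1 1 1 0
0 1 0 1

After press 3 at (2,0):
0 0 0 0
0 1 1 0
1 0 0 1

After press 4 at (2,2):
0 0 0 0
0 1 0 0
1 1 1 0

After press 5 at (2,1):
0 0 0 0
0 0 0 0
0 0 0 0

Lights still on: 0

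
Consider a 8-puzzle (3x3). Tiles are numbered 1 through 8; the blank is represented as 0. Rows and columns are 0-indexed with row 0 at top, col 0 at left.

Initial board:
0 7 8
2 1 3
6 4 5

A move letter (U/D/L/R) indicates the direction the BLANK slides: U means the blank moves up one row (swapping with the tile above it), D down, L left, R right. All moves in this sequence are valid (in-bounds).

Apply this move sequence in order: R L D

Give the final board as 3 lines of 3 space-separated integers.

Answer: 2 7 8
0 1 3
6 4 5

Derivation:
After move 1 (R):
7 0 8
2 1 3
6 4 5

After move 2 (L):
0 7 8
2 1 3
6 4 5

After move 3 (D):
2 7 8
0 1 3
6 4 5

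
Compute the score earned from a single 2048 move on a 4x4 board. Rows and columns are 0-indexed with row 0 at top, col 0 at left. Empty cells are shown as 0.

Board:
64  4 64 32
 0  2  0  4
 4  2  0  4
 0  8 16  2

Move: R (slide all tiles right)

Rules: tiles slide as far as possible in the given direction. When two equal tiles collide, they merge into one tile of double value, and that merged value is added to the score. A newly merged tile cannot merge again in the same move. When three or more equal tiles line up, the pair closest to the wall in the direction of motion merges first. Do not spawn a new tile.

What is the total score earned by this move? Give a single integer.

Answer: 0

Derivation:
Slide right:
row 0: [64, 4, 64, 32] -> [64, 4, 64, 32]  score +0 (running 0)
row 1: [0, 2, 0, 4] -> [0, 0, 2, 4]  score +0 (running 0)
row 2: [4, 2, 0, 4] -> [0, 4, 2, 4]  score +0 (running 0)
row 3: [0, 8, 16, 2] -> [0, 8, 16, 2]  score +0 (running 0)
Board after move:
64  4 64 32
 0  0  2  4
 0  4  2  4
 0  8 16  2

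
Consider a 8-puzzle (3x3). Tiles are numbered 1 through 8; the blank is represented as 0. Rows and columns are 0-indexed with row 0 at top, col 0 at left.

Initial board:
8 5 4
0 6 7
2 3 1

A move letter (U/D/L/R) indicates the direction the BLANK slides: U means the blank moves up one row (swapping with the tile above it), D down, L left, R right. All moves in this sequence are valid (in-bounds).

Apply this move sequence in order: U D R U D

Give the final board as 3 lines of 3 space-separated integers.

Answer: 8 5 4
6 0 7
2 3 1

Derivation:
After move 1 (U):
0 5 4
8 6 7
2 3 1

After move 2 (D):
8 5 4
0 6 7
2 3 1

After move 3 (R):
8 5 4
6 0 7
2 3 1

After move 4 (U):
8 0 4
6 5 7
2 3 1

After move 5 (D):
8 5 4
6 0 7
2 3 1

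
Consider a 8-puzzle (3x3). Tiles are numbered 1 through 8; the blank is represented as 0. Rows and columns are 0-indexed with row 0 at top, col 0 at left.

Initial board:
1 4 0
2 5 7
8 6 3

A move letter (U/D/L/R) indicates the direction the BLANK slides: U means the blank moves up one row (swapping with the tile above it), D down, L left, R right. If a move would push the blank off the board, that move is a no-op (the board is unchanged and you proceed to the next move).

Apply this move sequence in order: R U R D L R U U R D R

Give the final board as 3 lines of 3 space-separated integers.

After move 1 (R):
1 4 0
2 5 7
8 6 3

After move 2 (U):
1 4 0
2 5 7
8 6 3

After move 3 (R):
1 4 0
2 5 7
8 6 3

After move 4 (D):
1 4 7
2 5 0
8 6 3

After move 5 (L):
1 4 7
2 0 5
8 6 3

After move 6 (R):
1 4 7
2 5 0
8 6 3

After move 7 (U):
1 4 0
2 5 7
8 6 3

After move 8 (U):
1 4 0
2 5 7
8 6 3

After move 9 (R):
1 4 0
2 5 7
8 6 3

After move 10 (D):
1 4 7
2 5 0
8 6 3

After move 11 (R):
1 4 7
2 5 0
8 6 3

Answer: 1 4 7
2 5 0
8 6 3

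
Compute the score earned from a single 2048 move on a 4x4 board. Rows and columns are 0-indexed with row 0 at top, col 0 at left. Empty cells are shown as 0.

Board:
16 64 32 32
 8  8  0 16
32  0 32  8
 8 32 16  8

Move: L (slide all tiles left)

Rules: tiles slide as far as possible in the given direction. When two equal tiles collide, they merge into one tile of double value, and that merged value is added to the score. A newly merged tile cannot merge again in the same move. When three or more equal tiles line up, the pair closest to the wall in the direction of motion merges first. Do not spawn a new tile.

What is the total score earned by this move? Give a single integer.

Slide left:
row 0: [16, 64, 32, 32] -> [16, 64, 64, 0]  score +64 (running 64)
row 1: [8, 8, 0, 16] -> [16, 16, 0, 0]  score +16 (running 80)
row 2: [32, 0, 32, 8] -> [64, 8, 0, 0]  score +64 (running 144)
row 3: [8, 32, 16, 8] -> [8, 32, 16, 8]  score +0 (running 144)
Board after move:
16 64 64  0
16 16  0  0
64  8  0  0
 8 32 16  8

Answer: 144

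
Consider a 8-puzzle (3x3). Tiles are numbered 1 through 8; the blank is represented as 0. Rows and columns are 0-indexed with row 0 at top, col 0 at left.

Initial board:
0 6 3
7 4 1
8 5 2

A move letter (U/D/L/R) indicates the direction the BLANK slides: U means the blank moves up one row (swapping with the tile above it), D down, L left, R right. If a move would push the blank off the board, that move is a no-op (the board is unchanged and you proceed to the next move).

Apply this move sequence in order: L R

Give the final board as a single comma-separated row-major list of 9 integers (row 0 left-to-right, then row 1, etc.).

Answer: 6, 0, 3, 7, 4, 1, 8, 5, 2

Derivation:
After move 1 (L):
0 6 3
7 4 1
8 5 2

After move 2 (R):
6 0 3
7 4 1
8 5 2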